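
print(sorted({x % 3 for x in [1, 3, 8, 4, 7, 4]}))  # [0, 1, 2]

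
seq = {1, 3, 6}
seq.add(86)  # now {1, 3, 6, 86}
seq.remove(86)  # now {1, 3, 6}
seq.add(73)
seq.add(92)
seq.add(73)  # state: {1, 3, 6, 73, 92}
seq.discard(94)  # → {1, 3, 6, 73, 92}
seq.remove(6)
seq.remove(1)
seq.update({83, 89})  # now {3, 73, 83, 89, 92}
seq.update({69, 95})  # {3, 69, 73, 83, 89, 92, 95}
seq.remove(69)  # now {3, 73, 83, 89, 92, 95}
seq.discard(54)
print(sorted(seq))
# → [3, 73, 83, 89, 92, 95]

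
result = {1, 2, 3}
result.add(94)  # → {1, 2, 3, 94}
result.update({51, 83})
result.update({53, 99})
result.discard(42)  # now {1, 2, 3, 51, 53, 83, 94, 99}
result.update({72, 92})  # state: {1, 2, 3, 51, 53, 72, 83, 92, 94, 99}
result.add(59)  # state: {1, 2, 3, 51, 53, 59, 72, 83, 92, 94, 99}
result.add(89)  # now {1, 2, 3, 51, 53, 59, 72, 83, 89, 92, 94, 99}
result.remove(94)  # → {1, 2, 3, 51, 53, 59, 72, 83, 89, 92, 99}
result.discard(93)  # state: {1, 2, 3, 51, 53, 59, 72, 83, 89, 92, 99}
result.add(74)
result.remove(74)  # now {1, 2, 3, 51, 53, 59, 72, 83, 89, 92, 99}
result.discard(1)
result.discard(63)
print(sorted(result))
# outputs [2, 3, 51, 53, 59, 72, 83, 89, 92, 99]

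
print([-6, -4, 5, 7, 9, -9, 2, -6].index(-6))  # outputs 0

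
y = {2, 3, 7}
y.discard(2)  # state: {3, 7}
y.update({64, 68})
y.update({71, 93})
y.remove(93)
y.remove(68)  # {3, 7, 64, 71}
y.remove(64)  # {3, 7, 71}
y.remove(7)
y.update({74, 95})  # {3, 71, 74, 95}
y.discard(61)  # {3, 71, 74, 95}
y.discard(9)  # {3, 71, 74, 95}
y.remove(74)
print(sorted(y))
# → [3, 71, 95]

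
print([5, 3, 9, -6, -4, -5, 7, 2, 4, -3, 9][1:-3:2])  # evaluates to [3, -6, -5, 2]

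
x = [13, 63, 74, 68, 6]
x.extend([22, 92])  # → [13, 63, 74, 68, 6, 22, 92]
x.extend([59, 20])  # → [13, 63, 74, 68, 6, 22, 92, 59, 20]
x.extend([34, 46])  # [13, 63, 74, 68, 6, 22, 92, 59, 20, 34, 46]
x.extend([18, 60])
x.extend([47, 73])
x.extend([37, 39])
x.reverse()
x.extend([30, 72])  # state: [39, 37, 73, 47, 60, 18, 46, 34, 20, 59, 92, 22, 6, 68, 74, 63, 13, 30, 72]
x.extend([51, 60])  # [39, 37, 73, 47, 60, 18, 46, 34, 20, 59, 92, 22, 6, 68, 74, 63, 13, 30, 72, 51, 60]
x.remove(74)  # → [39, 37, 73, 47, 60, 18, 46, 34, 20, 59, 92, 22, 6, 68, 63, 13, 30, 72, 51, 60]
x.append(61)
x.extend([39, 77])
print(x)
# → [39, 37, 73, 47, 60, 18, 46, 34, 20, 59, 92, 22, 6, 68, 63, 13, 30, 72, 51, 60, 61, 39, 77]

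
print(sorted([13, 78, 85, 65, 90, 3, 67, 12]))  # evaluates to [3, 12, 13, 65, 67, 78, 85, 90]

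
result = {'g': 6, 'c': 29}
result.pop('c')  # 29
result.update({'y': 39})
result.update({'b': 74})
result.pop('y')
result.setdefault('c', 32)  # 32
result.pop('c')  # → 32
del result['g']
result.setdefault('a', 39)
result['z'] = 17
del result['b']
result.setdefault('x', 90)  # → 90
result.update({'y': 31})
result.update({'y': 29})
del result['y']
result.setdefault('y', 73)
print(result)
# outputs {'a': 39, 'z': 17, 'x': 90, 'y': 73}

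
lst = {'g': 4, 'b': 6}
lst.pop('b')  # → 6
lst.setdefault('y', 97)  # 97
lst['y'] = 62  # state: {'g': 4, 'y': 62}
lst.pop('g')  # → 4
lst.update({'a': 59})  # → {'y': 62, 'a': 59}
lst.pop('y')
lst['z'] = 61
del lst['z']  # {'a': 59}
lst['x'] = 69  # {'a': 59, 'x': 69}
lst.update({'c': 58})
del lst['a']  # {'x': 69, 'c': 58}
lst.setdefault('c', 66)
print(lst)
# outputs {'x': 69, 'c': 58}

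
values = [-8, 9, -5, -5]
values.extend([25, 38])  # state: [-8, 9, -5, -5, 25, 38]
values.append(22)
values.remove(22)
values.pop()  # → 38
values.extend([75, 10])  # [-8, 9, -5, -5, 25, 75, 10]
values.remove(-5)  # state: [-8, 9, -5, 25, 75, 10]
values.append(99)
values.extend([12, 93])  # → [-8, 9, -5, 25, 75, 10, 99, 12, 93]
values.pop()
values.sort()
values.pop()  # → 99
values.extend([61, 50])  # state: [-8, -5, 9, 10, 12, 25, 75, 61, 50]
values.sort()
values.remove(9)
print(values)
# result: [-8, -5, 10, 12, 25, 50, 61, 75]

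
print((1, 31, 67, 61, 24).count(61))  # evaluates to 1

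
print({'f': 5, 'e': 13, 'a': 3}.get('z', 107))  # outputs 107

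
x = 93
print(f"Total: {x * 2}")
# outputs Total: 186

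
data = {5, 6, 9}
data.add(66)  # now {5, 6, 9, 66}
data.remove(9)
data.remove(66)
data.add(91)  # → {5, 6, 91}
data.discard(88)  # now {5, 6, 91}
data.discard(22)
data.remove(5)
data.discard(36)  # {6, 91}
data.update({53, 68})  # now {6, 53, 68, 91}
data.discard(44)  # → {6, 53, 68, 91}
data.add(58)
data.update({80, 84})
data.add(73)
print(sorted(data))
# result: [6, 53, 58, 68, 73, 80, 84, 91]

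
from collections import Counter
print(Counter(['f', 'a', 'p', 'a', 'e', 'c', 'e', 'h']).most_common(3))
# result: [('a', 2), ('e', 2), ('f', 1)]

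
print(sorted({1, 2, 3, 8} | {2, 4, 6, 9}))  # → [1, 2, 3, 4, 6, 8, 9]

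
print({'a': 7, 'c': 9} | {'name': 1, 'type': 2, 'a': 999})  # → {'a': 999, 'c': 9, 'name': 1, 'type': 2}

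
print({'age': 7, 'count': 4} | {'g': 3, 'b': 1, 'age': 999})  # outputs {'age': 999, 'count': 4, 'g': 3, 'b': 1}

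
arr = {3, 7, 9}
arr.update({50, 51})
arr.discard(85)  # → {3, 7, 9, 50, 51}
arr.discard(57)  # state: {3, 7, 9, 50, 51}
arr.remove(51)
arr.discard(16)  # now {3, 7, 9, 50}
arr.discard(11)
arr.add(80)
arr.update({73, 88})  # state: {3, 7, 9, 50, 73, 80, 88}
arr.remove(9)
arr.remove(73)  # {3, 7, 50, 80, 88}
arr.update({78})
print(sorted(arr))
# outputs [3, 7, 50, 78, 80, 88]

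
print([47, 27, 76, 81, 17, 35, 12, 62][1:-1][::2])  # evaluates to [27, 81, 35]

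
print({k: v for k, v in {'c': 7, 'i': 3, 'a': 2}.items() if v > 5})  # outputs {'c': 7}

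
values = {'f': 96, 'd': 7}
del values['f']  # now {'d': 7}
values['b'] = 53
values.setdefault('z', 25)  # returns 25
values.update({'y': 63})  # {'d': 7, 'b': 53, 'z': 25, 'y': 63}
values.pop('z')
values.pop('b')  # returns 53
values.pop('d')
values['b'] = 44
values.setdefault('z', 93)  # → 93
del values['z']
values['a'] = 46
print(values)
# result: {'y': 63, 'b': 44, 'a': 46}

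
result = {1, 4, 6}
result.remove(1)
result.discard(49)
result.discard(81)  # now {4, 6}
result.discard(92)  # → {4, 6}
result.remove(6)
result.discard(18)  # {4}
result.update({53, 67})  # {4, 53, 67}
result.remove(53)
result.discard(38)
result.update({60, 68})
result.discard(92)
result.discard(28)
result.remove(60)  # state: {4, 67, 68}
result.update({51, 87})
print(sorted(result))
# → [4, 51, 67, 68, 87]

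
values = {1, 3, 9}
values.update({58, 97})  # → {1, 3, 9, 58, 97}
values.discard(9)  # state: {1, 3, 58, 97}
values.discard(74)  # {1, 3, 58, 97}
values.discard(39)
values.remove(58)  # {1, 3, 97}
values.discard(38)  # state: {1, 3, 97}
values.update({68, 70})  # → {1, 3, 68, 70, 97}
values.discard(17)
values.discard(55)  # {1, 3, 68, 70, 97}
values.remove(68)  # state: {1, 3, 70, 97}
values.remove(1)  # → {3, 70, 97}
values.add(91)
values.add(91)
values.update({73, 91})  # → {3, 70, 73, 91, 97}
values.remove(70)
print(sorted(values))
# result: [3, 73, 91, 97]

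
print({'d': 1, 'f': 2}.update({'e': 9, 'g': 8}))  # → None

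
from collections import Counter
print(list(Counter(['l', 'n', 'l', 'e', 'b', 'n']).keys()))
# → ['l', 'n', 'e', 'b']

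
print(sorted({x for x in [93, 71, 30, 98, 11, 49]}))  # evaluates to [11, 30, 49, 71, 93, 98]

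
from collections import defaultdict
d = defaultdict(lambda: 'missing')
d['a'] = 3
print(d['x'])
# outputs missing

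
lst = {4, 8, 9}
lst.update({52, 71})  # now {4, 8, 9, 52, 71}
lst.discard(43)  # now {4, 8, 9, 52, 71}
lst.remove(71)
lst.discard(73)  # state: {4, 8, 9, 52}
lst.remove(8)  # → {4, 9, 52}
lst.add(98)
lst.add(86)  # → {4, 9, 52, 86, 98}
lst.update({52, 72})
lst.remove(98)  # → {4, 9, 52, 72, 86}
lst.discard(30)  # {4, 9, 52, 72, 86}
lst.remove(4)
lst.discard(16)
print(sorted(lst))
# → [9, 52, 72, 86]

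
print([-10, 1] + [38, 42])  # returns [-10, 1, 38, 42]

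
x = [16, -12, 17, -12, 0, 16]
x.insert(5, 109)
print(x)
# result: [16, -12, 17, -12, 0, 109, 16]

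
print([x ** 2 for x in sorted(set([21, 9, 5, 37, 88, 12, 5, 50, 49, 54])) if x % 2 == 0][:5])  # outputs [144, 2500, 2916, 7744]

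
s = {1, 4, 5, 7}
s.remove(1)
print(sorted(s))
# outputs [4, 5, 7]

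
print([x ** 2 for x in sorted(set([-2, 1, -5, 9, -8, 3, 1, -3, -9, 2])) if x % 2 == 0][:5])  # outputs [64, 4, 4]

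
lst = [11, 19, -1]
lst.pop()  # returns -1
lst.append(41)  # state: [11, 19, 41]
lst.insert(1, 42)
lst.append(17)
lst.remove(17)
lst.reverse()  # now [41, 19, 42, 11]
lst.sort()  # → [11, 19, 41, 42]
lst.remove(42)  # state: [11, 19, 41]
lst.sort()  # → [11, 19, 41]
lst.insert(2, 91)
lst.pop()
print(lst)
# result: [11, 19, 91]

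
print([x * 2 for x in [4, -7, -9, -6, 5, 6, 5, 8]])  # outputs [8, -14, -18, -12, 10, 12, 10, 16]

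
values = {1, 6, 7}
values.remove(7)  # {1, 6}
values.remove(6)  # {1}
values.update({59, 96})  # {1, 59, 96}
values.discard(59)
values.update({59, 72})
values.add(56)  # {1, 56, 59, 72, 96}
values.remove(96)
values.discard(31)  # {1, 56, 59, 72}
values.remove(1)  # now {56, 59, 72}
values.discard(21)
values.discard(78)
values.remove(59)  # {56, 72}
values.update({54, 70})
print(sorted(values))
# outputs [54, 56, 70, 72]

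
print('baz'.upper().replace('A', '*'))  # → B*Z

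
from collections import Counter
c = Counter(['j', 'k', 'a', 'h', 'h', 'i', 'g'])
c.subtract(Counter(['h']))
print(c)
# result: Counter({'j': 1, 'k': 1, 'a': 1, 'h': 1, 'i': 1, 'g': 1})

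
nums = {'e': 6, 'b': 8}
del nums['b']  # {'e': 6}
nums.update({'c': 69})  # {'e': 6, 'c': 69}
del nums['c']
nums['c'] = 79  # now {'e': 6, 'c': 79}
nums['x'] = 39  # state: {'e': 6, 'c': 79, 'x': 39}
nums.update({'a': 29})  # {'e': 6, 'c': 79, 'x': 39, 'a': 29}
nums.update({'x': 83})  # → {'e': 6, 'c': 79, 'x': 83, 'a': 29}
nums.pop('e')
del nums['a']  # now {'c': 79, 'x': 83}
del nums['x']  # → {'c': 79}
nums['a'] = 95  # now {'c': 79, 'a': 95}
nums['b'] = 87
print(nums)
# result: {'c': 79, 'a': 95, 'b': 87}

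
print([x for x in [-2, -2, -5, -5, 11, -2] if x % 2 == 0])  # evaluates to [-2, -2, -2]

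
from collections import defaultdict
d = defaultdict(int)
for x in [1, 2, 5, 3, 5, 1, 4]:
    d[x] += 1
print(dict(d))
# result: {1: 2, 2: 1, 5: 2, 3: 1, 4: 1}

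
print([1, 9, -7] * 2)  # [1, 9, -7, 1, 9, -7]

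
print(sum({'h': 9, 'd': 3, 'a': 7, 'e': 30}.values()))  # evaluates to 49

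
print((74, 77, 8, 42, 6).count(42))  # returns 1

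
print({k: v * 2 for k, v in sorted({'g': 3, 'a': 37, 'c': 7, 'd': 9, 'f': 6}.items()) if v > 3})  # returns {'a': 74, 'c': 14, 'd': 18, 'f': 12}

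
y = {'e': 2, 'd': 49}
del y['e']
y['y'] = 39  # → {'d': 49, 'y': 39}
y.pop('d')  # 49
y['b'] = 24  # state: {'y': 39, 'b': 24}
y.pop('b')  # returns 24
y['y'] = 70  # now {'y': 70}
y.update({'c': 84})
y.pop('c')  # 84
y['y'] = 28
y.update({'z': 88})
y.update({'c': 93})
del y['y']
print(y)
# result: {'z': 88, 'c': 93}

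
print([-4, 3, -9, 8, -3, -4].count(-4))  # 2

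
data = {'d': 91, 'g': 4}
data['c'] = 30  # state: {'d': 91, 'g': 4, 'c': 30}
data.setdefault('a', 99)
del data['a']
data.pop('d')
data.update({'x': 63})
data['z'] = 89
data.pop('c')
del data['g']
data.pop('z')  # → 89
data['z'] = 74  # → {'x': 63, 'z': 74}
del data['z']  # {'x': 63}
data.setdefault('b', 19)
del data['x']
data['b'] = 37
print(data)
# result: {'b': 37}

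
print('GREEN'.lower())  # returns green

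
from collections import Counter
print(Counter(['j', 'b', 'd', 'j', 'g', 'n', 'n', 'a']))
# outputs Counter({'j': 2, 'n': 2, 'b': 1, 'd': 1, 'g': 1, 'a': 1})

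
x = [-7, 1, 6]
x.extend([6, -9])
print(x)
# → [-7, 1, 6, 6, -9]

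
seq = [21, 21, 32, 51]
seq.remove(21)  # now [21, 32, 51]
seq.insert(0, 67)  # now [67, 21, 32, 51]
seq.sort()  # [21, 32, 51, 67]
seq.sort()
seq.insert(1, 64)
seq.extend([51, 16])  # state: [21, 64, 32, 51, 67, 51, 16]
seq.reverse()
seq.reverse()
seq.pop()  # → 16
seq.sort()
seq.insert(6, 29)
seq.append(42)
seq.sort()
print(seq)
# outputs [21, 29, 32, 42, 51, 51, 64, 67]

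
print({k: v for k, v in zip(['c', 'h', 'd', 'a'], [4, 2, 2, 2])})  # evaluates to {'c': 4, 'h': 2, 'd': 2, 'a': 2}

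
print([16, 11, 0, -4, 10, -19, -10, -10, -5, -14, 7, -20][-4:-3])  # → [-5]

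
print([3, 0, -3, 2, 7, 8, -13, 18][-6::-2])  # [-3, 3]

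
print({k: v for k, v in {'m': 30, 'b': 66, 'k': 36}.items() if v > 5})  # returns {'m': 30, 'b': 66, 'k': 36}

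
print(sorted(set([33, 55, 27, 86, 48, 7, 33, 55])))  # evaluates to [7, 27, 33, 48, 55, 86]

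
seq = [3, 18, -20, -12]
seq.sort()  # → [-20, -12, 3, 18]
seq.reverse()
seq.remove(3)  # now [18, -12, -20]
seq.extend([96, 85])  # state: [18, -12, -20, 96, 85]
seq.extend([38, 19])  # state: [18, -12, -20, 96, 85, 38, 19]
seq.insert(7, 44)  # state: [18, -12, -20, 96, 85, 38, 19, 44]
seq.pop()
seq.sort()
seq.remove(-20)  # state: [-12, 18, 19, 38, 85, 96]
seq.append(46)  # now [-12, 18, 19, 38, 85, 96, 46]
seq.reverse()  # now [46, 96, 85, 38, 19, 18, -12]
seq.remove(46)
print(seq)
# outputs [96, 85, 38, 19, 18, -12]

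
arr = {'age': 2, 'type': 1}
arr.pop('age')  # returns 2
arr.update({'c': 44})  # {'type': 1, 'c': 44}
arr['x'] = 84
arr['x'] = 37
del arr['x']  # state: {'type': 1, 'c': 44}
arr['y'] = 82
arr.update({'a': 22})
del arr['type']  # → {'c': 44, 'y': 82, 'a': 22}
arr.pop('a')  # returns 22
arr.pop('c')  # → 44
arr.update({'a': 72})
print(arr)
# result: {'y': 82, 'a': 72}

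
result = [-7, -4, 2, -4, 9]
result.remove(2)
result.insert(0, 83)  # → [83, -7, -4, -4, 9]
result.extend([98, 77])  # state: [83, -7, -4, -4, 9, 98, 77]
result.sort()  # [-7, -4, -4, 9, 77, 83, 98]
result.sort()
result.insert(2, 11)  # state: [-7, -4, 11, -4, 9, 77, 83, 98]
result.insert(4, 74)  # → [-7, -4, 11, -4, 74, 9, 77, 83, 98]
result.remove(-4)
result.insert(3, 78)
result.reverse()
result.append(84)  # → [98, 83, 77, 9, 74, 78, -4, 11, -7, 84]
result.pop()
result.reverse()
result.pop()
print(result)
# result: [-7, 11, -4, 78, 74, 9, 77, 83]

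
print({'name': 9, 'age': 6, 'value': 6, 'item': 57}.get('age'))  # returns 6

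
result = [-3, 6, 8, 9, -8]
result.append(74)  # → [-3, 6, 8, 9, -8, 74]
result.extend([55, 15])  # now [-3, 6, 8, 9, -8, 74, 55, 15]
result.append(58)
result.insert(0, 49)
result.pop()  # 58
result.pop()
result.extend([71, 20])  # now [49, -3, 6, 8, 9, -8, 74, 55, 71, 20]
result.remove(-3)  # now [49, 6, 8, 9, -8, 74, 55, 71, 20]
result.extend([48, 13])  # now [49, 6, 8, 9, -8, 74, 55, 71, 20, 48, 13]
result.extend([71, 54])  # [49, 6, 8, 9, -8, 74, 55, 71, 20, 48, 13, 71, 54]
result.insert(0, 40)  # [40, 49, 6, 8, 9, -8, 74, 55, 71, 20, 48, 13, 71, 54]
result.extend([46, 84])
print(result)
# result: [40, 49, 6, 8, 9, -8, 74, 55, 71, 20, 48, 13, 71, 54, 46, 84]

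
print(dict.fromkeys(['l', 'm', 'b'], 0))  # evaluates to {'l': 0, 'm': 0, 'b': 0}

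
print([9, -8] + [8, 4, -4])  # [9, -8, 8, 4, -4]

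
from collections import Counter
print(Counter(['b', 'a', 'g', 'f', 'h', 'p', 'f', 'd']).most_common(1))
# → [('f', 2)]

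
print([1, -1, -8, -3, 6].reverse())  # None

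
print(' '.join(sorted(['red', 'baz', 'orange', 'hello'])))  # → baz hello orange red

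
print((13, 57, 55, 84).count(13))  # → 1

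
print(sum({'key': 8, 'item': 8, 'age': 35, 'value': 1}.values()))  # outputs 52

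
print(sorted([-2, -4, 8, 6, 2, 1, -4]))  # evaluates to [-4, -4, -2, 1, 2, 6, 8]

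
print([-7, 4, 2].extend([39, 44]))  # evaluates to None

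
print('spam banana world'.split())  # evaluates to ['spam', 'banana', 'world']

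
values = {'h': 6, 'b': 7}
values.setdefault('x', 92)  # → 92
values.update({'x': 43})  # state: {'h': 6, 'b': 7, 'x': 43}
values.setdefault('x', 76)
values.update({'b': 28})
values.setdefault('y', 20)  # 20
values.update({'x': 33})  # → {'h': 6, 'b': 28, 'x': 33, 'y': 20}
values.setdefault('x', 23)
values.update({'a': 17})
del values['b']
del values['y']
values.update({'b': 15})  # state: {'h': 6, 'x': 33, 'a': 17, 'b': 15}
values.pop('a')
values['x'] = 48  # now {'h': 6, 'x': 48, 'b': 15}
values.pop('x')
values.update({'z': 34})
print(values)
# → {'h': 6, 'b': 15, 'z': 34}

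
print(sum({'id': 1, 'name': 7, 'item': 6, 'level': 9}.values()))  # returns 23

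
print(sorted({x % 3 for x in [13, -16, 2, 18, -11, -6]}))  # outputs [0, 1, 2]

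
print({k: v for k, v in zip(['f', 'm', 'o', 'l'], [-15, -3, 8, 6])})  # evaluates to {'f': -15, 'm': -3, 'o': 8, 'l': 6}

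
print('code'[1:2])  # o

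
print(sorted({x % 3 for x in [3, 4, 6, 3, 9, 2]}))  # [0, 1, 2]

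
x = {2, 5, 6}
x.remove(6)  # {2, 5}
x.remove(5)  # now {2}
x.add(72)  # {2, 72}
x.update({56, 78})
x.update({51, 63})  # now {2, 51, 56, 63, 72, 78}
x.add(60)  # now {2, 51, 56, 60, 63, 72, 78}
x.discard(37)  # {2, 51, 56, 60, 63, 72, 78}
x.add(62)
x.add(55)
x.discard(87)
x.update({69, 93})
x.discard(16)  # {2, 51, 55, 56, 60, 62, 63, 69, 72, 78, 93}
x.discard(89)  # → {2, 51, 55, 56, 60, 62, 63, 69, 72, 78, 93}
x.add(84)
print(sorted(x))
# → [2, 51, 55, 56, 60, 62, 63, 69, 72, 78, 84, 93]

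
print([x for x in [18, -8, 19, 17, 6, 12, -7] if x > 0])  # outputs [18, 19, 17, 6, 12]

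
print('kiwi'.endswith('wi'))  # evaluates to True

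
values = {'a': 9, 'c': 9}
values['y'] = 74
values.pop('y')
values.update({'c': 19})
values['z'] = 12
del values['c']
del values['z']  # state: {'a': 9}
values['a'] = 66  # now {'a': 66}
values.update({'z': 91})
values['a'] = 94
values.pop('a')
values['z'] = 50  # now {'z': 50}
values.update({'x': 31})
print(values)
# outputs {'z': 50, 'x': 31}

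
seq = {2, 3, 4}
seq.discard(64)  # {2, 3, 4}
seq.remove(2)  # {3, 4}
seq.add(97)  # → {3, 4, 97}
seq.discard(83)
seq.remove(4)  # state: {3, 97}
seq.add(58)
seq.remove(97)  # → {3, 58}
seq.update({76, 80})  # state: {3, 58, 76, 80}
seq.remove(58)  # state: {3, 76, 80}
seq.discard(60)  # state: {3, 76, 80}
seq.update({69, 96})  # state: {3, 69, 76, 80, 96}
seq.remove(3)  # {69, 76, 80, 96}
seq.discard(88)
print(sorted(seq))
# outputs [69, 76, 80, 96]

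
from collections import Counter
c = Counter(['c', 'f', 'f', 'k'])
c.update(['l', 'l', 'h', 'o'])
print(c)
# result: Counter({'f': 2, 'l': 2, 'c': 1, 'k': 1, 'h': 1, 'o': 1})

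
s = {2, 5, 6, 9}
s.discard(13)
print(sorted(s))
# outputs [2, 5, 6, 9]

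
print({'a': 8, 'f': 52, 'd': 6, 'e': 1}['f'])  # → 52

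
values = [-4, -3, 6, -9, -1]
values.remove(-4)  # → [-3, 6, -9, -1]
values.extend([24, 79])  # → [-3, 6, -9, -1, 24, 79]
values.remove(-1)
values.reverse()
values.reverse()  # [-3, 6, -9, 24, 79]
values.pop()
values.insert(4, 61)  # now [-3, 6, -9, 24, 61]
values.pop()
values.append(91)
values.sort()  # [-9, -3, 6, 24, 91]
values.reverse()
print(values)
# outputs [91, 24, 6, -3, -9]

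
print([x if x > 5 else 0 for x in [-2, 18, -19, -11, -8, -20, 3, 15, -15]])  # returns [0, 18, 0, 0, 0, 0, 0, 15, 0]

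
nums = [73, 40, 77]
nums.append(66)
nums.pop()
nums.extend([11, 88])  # [73, 40, 77, 11, 88]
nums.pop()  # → 88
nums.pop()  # 11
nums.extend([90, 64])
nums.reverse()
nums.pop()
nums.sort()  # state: [40, 64, 77, 90]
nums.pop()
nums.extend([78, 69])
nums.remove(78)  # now [40, 64, 77, 69]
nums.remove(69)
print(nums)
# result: [40, 64, 77]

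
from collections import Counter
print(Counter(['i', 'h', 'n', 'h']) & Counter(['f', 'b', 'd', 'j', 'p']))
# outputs Counter()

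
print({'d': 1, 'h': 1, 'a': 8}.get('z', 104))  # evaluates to 104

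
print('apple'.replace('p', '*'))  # a**le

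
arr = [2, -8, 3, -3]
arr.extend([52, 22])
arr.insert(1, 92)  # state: [2, 92, -8, 3, -3, 52, 22]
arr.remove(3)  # [2, 92, -8, -3, 52, 22]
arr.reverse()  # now [22, 52, -3, -8, 92, 2]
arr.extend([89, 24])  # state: [22, 52, -3, -8, 92, 2, 89, 24]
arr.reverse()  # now [24, 89, 2, 92, -8, -3, 52, 22]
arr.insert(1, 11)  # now [24, 11, 89, 2, 92, -8, -3, 52, 22]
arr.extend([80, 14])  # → [24, 11, 89, 2, 92, -8, -3, 52, 22, 80, 14]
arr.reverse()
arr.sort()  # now [-8, -3, 2, 11, 14, 22, 24, 52, 80, 89, 92]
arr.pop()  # 92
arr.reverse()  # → [89, 80, 52, 24, 22, 14, 11, 2, -3, -8]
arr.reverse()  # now [-8, -3, 2, 11, 14, 22, 24, 52, 80, 89]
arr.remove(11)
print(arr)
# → [-8, -3, 2, 14, 22, 24, 52, 80, 89]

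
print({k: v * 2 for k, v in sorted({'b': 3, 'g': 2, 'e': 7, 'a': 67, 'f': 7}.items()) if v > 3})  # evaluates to {'a': 134, 'e': 14, 'f': 14}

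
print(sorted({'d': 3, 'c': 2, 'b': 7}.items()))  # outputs [('b', 7), ('c', 2), ('d', 3)]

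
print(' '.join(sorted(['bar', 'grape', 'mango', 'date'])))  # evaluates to bar date grape mango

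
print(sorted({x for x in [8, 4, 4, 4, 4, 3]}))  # [3, 4, 8]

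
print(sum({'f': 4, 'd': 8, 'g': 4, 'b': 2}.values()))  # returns 18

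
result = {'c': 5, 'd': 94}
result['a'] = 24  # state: {'c': 5, 'd': 94, 'a': 24}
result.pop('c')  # 5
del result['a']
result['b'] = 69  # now {'d': 94, 'b': 69}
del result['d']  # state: {'b': 69}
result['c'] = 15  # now {'b': 69, 'c': 15}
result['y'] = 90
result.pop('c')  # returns 15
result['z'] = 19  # {'b': 69, 'y': 90, 'z': 19}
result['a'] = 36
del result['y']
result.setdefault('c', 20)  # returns 20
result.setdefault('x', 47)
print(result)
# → {'b': 69, 'z': 19, 'a': 36, 'c': 20, 'x': 47}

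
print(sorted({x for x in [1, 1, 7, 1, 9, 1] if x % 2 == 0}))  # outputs []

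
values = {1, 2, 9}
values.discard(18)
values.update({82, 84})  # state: {1, 2, 9, 82, 84}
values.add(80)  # {1, 2, 9, 80, 82, 84}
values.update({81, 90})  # {1, 2, 9, 80, 81, 82, 84, 90}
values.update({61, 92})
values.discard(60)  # {1, 2, 9, 61, 80, 81, 82, 84, 90, 92}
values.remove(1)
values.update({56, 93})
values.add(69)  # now {2, 9, 56, 61, 69, 80, 81, 82, 84, 90, 92, 93}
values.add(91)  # {2, 9, 56, 61, 69, 80, 81, 82, 84, 90, 91, 92, 93}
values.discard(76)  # {2, 9, 56, 61, 69, 80, 81, 82, 84, 90, 91, 92, 93}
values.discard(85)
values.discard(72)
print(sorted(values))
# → [2, 9, 56, 61, 69, 80, 81, 82, 84, 90, 91, 92, 93]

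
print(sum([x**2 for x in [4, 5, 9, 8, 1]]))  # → 187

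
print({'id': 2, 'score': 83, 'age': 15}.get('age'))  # 15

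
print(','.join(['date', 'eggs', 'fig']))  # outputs date,eggs,fig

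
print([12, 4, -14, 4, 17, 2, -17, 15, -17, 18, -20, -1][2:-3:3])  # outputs [-14, 2, -17]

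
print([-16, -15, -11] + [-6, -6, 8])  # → [-16, -15, -11, -6, -6, 8]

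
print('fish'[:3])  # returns fis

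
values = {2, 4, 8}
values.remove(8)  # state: {2, 4}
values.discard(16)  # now {2, 4}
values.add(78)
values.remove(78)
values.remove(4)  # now {2}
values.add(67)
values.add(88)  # {2, 67, 88}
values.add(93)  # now {2, 67, 88, 93}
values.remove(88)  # {2, 67, 93}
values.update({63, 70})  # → {2, 63, 67, 70, 93}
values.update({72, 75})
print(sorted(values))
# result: [2, 63, 67, 70, 72, 75, 93]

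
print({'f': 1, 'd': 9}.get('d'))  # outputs 9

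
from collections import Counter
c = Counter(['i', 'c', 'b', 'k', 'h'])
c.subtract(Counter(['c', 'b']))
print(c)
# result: Counter({'i': 1, 'k': 1, 'h': 1, 'c': 0, 'b': 0})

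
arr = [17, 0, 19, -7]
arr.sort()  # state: [-7, 0, 17, 19]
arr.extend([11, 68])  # [-7, 0, 17, 19, 11, 68]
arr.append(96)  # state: [-7, 0, 17, 19, 11, 68, 96]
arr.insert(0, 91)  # [91, -7, 0, 17, 19, 11, 68, 96]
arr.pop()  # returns 96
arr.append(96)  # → [91, -7, 0, 17, 19, 11, 68, 96]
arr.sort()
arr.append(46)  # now [-7, 0, 11, 17, 19, 68, 91, 96, 46]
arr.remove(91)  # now [-7, 0, 11, 17, 19, 68, 96, 46]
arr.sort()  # [-7, 0, 11, 17, 19, 46, 68, 96]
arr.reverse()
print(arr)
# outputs [96, 68, 46, 19, 17, 11, 0, -7]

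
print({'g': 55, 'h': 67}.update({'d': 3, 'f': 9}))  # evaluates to None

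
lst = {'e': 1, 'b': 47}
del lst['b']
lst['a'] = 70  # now {'e': 1, 'a': 70}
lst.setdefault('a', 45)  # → 70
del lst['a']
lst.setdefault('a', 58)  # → 58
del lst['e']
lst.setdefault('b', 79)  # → 79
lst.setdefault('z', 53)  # 53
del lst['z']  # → {'a': 58, 'b': 79}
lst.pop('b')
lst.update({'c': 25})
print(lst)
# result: {'a': 58, 'c': 25}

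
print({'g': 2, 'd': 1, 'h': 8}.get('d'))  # 1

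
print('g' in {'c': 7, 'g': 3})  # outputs True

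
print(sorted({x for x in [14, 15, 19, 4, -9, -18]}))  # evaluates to [-18, -9, 4, 14, 15, 19]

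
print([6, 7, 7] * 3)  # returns [6, 7, 7, 6, 7, 7, 6, 7, 7]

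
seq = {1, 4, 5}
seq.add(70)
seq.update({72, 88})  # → {1, 4, 5, 70, 72, 88}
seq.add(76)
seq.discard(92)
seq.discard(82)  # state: {1, 4, 5, 70, 72, 76, 88}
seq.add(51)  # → {1, 4, 5, 51, 70, 72, 76, 88}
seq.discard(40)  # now {1, 4, 5, 51, 70, 72, 76, 88}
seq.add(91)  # {1, 4, 5, 51, 70, 72, 76, 88, 91}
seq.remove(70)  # {1, 4, 5, 51, 72, 76, 88, 91}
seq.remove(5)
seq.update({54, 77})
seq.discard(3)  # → {1, 4, 51, 54, 72, 76, 77, 88, 91}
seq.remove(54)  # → {1, 4, 51, 72, 76, 77, 88, 91}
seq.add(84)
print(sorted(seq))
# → [1, 4, 51, 72, 76, 77, 84, 88, 91]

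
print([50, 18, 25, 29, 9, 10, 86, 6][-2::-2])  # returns [86, 9, 25, 50]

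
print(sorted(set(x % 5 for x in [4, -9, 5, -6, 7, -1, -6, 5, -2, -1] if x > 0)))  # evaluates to [0, 2, 4]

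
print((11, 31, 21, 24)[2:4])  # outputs (21, 24)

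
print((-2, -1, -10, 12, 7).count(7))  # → 1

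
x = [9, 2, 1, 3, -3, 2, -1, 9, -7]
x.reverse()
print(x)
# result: [-7, 9, -1, 2, -3, 3, 1, 2, 9]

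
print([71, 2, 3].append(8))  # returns None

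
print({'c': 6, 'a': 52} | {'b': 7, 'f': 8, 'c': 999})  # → {'c': 999, 'a': 52, 'b': 7, 'f': 8}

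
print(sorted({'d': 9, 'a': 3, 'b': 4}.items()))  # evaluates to [('a', 3), ('b', 4), ('d', 9)]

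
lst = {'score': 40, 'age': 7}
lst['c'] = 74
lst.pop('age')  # 7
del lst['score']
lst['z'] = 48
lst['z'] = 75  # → {'c': 74, 'z': 75}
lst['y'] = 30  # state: {'c': 74, 'z': 75, 'y': 30}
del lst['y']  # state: {'c': 74, 'z': 75}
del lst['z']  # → {'c': 74}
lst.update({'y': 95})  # {'c': 74, 'y': 95}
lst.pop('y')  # 95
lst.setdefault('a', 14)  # 14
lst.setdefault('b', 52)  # 52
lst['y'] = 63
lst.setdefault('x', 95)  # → 95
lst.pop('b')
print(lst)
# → {'c': 74, 'a': 14, 'y': 63, 'x': 95}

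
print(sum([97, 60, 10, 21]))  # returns 188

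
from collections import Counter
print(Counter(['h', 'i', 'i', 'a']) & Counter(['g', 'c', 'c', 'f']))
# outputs Counter()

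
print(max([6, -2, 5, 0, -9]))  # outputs 6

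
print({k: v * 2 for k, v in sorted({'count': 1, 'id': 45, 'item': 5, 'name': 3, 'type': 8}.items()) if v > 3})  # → {'id': 90, 'item': 10, 'type': 16}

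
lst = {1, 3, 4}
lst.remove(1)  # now {3, 4}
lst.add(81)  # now {3, 4, 81}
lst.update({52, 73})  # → {3, 4, 52, 73, 81}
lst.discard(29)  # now {3, 4, 52, 73, 81}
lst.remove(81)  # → {3, 4, 52, 73}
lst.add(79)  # {3, 4, 52, 73, 79}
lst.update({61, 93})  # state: {3, 4, 52, 61, 73, 79, 93}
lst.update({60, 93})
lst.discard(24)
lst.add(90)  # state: {3, 4, 52, 60, 61, 73, 79, 90, 93}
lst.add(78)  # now {3, 4, 52, 60, 61, 73, 78, 79, 90, 93}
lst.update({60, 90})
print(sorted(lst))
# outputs [3, 4, 52, 60, 61, 73, 78, 79, 90, 93]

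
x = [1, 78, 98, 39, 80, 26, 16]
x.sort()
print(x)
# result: [1, 16, 26, 39, 78, 80, 98]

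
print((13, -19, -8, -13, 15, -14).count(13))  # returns 1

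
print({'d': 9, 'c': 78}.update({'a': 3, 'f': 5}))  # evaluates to None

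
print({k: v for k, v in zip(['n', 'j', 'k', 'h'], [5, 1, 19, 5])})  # {'n': 5, 'j': 1, 'k': 19, 'h': 5}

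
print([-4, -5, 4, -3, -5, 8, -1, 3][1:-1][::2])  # [-5, -3, 8]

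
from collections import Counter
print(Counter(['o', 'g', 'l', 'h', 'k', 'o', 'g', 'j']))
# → Counter({'o': 2, 'g': 2, 'l': 1, 'h': 1, 'k': 1, 'j': 1})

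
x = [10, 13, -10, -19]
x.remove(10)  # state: [13, -10, -19]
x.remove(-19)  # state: [13, -10]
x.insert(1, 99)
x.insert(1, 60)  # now [13, 60, 99, -10]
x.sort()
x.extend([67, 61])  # [-10, 13, 60, 99, 67, 61]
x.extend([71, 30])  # [-10, 13, 60, 99, 67, 61, 71, 30]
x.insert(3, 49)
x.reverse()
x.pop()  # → -10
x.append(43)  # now [30, 71, 61, 67, 99, 49, 60, 13, 43]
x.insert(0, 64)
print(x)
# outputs [64, 30, 71, 61, 67, 99, 49, 60, 13, 43]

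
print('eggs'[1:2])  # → g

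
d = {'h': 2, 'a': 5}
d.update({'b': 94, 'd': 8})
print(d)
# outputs {'h': 2, 'a': 5, 'b': 94, 'd': 8}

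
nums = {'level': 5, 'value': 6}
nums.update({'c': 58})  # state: {'level': 5, 'value': 6, 'c': 58}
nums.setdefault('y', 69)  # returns 69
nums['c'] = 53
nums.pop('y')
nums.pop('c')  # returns 53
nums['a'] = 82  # {'level': 5, 'value': 6, 'a': 82}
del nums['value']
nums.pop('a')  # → 82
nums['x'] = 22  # {'level': 5, 'x': 22}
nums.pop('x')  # 22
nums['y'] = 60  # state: {'level': 5, 'y': 60}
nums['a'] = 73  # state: {'level': 5, 'y': 60, 'a': 73}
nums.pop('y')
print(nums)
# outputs {'level': 5, 'a': 73}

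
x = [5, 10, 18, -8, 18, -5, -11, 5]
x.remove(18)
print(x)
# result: [5, 10, -8, 18, -5, -11, 5]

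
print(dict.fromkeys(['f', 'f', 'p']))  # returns {'f': None, 'p': None}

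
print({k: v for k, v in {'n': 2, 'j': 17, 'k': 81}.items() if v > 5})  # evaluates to {'j': 17, 'k': 81}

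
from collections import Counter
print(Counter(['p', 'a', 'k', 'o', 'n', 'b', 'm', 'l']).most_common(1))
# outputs [('p', 1)]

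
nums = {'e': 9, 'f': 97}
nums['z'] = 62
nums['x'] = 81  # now {'e': 9, 'f': 97, 'z': 62, 'x': 81}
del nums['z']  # {'e': 9, 'f': 97, 'x': 81}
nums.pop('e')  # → 9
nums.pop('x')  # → 81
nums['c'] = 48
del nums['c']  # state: {'f': 97}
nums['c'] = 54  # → {'f': 97, 'c': 54}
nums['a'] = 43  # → {'f': 97, 'c': 54, 'a': 43}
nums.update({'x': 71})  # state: {'f': 97, 'c': 54, 'a': 43, 'x': 71}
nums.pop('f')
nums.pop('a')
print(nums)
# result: {'c': 54, 'x': 71}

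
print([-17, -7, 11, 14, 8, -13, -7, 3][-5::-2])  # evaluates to [14, -7]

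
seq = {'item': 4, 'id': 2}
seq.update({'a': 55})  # {'item': 4, 'id': 2, 'a': 55}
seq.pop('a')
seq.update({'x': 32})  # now {'item': 4, 'id': 2, 'x': 32}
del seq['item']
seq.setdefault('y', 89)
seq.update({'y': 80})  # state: {'id': 2, 'x': 32, 'y': 80}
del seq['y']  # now {'id': 2, 'x': 32}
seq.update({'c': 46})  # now {'id': 2, 'x': 32, 'c': 46}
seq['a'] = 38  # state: {'id': 2, 'x': 32, 'c': 46, 'a': 38}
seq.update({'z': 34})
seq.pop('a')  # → 38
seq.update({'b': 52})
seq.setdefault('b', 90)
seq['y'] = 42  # {'id': 2, 'x': 32, 'c': 46, 'z': 34, 'b': 52, 'y': 42}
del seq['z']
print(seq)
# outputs {'id': 2, 'x': 32, 'c': 46, 'b': 52, 'y': 42}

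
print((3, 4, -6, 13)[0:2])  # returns (3, 4)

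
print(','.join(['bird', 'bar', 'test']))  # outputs bird,bar,test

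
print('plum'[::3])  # pm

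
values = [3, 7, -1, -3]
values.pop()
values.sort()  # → [-1, 3, 7]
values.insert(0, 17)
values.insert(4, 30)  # [17, -1, 3, 7, 30]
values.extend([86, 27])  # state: [17, -1, 3, 7, 30, 86, 27]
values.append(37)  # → [17, -1, 3, 7, 30, 86, 27, 37]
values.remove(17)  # [-1, 3, 7, 30, 86, 27, 37]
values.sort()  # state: [-1, 3, 7, 27, 30, 37, 86]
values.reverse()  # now [86, 37, 30, 27, 7, 3, -1]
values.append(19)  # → [86, 37, 30, 27, 7, 3, -1, 19]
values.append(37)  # [86, 37, 30, 27, 7, 3, -1, 19, 37]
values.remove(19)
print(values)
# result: [86, 37, 30, 27, 7, 3, -1, 37]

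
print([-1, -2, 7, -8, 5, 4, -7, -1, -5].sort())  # None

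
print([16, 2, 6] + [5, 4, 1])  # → [16, 2, 6, 5, 4, 1]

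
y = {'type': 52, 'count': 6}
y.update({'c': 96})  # {'type': 52, 'count': 6, 'c': 96}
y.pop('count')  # 6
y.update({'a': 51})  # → {'type': 52, 'c': 96, 'a': 51}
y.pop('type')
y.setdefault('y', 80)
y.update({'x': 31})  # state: {'c': 96, 'a': 51, 'y': 80, 'x': 31}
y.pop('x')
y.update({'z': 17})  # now {'c': 96, 'a': 51, 'y': 80, 'z': 17}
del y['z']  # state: {'c': 96, 'a': 51, 'y': 80}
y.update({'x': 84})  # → {'c': 96, 'a': 51, 'y': 80, 'x': 84}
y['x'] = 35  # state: {'c': 96, 'a': 51, 'y': 80, 'x': 35}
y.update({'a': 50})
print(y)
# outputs {'c': 96, 'a': 50, 'y': 80, 'x': 35}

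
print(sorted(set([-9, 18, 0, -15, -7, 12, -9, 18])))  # [-15, -9, -7, 0, 12, 18]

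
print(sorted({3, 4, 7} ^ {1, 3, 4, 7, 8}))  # [1, 8]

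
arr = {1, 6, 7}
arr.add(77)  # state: {1, 6, 7, 77}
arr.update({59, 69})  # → {1, 6, 7, 59, 69, 77}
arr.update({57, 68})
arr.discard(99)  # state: {1, 6, 7, 57, 59, 68, 69, 77}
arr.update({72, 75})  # {1, 6, 7, 57, 59, 68, 69, 72, 75, 77}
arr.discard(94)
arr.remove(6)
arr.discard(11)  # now {1, 7, 57, 59, 68, 69, 72, 75, 77}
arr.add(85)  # {1, 7, 57, 59, 68, 69, 72, 75, 77, 85}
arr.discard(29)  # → {1, 7, 57, 59, 68, 69, 72, 75, 77, 85}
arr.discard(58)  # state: {1, 7, 57, 59, 68, 69, 72, 75, 77, 85}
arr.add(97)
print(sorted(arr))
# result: [1, 7, 57, 59, 68, 69, 72, 75, 77, 85, 97]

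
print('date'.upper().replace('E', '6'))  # DAT6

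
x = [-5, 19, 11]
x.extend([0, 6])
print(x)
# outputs [-5, 19, 11, 0, 6]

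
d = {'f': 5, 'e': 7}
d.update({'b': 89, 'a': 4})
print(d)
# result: {'f': 5, 'e': 7, 'b': 89, 'a': 4}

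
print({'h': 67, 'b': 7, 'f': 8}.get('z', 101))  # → 101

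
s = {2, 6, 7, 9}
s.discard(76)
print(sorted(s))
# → [2, 6, 7, 9]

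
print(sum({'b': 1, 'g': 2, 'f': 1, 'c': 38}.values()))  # 42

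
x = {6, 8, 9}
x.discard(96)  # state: {6, 8, 9}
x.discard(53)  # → {6, 8, 9}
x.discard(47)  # {6, 8, 9}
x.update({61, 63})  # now {6, 8, 9, 61, 63}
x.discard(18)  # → {6, 8, 9, 61, 63}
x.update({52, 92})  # {6, 8, 9, 52, 61, 63, 92}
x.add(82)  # {6, 8, 9, 52, 61, 63, 82, 92}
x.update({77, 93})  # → {6, 8, 9, 52, 61, 63, 77, 82, 92, 93}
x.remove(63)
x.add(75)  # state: {6, 8, 9, 52, 61, 75, 77, 82, 92, 93}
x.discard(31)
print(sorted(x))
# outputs [6, 8, 9, 52, 61, 75, 77, 82, 92, 93]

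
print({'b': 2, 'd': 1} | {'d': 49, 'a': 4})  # {'b': 2, 'd': 49, 'a': 4}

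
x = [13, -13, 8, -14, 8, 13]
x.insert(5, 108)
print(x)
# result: [13, -13, 8, -14, 8, 108, 13]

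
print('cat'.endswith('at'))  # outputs True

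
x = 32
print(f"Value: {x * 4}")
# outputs Value: 128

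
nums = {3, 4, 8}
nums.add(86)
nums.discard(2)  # {3, 4, 8, 86}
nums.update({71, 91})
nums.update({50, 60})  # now {3, 4, 8, 50, 60, 71, 86, 91}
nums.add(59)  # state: {3, 4, 8, 50, 59, 60, 71, 86, 91}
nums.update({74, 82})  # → {3, 4, 8, 50, 59, 60, 71, 74, 82, 86, 91}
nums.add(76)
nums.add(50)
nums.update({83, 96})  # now {3, 4, 8, 50, 59, 60, 71, 74, 76, 82, 83, 86, 91, 96}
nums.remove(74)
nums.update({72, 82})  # {3, 4, 8, 50, 59, 60, 71, 72, 76, 82, 83, 86, 91, 96}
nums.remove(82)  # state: {3, 4, 8, 50, 59, 60, 71, 72, 76, 83, 86, 91, 96}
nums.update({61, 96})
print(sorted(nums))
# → [3, 4, 8, 50, 59, 60, 61, 71, 72, 76, 83, 86, 91, 96]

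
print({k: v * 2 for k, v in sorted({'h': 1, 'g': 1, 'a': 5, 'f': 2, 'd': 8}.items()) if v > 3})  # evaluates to {'a': 10, 'd': 16}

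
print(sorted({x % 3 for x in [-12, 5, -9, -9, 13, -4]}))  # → [0, 1, 2]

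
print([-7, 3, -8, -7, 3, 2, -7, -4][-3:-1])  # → [2, -7]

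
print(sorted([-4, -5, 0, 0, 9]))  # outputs [-5, -4, 0, 0, 9]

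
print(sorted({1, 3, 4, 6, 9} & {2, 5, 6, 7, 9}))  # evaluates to [6, 9]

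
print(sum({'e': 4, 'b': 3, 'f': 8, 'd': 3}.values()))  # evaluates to 18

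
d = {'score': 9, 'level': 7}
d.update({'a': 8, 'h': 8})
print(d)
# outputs {'score': 9, 'level': 7, 'a': 8, 'h': 8}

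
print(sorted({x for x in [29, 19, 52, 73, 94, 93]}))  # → [19, 29, 52, 73, 93, 94]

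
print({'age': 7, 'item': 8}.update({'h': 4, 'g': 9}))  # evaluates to None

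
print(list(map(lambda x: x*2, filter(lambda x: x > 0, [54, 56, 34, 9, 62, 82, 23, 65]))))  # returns [108, 112, 68, 18, 124, 164, 46, 130]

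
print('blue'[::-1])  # eulb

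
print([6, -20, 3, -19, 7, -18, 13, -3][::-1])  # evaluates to [-3, 13, -18, 7, -19, 3, -20, 6]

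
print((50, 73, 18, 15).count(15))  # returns 1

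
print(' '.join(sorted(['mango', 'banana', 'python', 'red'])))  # banana mango python red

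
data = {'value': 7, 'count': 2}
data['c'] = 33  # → {'value': 7, 'count': 2, 'c': 33}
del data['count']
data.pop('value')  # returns 7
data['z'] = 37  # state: {'c': 33, 'z': 37}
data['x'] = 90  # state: {'c': 33, 'z': 37, 'x': 90}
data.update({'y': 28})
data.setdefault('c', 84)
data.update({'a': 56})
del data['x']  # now {'c': 33, 'z': 37, 'y': 28, 'a': 56}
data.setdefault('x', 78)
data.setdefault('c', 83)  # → 33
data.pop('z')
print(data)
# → {'c': 33, 'y': 28, 'a': 56, 'x': 78}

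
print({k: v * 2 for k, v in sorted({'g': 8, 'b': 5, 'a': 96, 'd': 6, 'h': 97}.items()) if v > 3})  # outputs {'a': 192, 'b': 10, 'd': 12, 'g': 16, 'h': 194}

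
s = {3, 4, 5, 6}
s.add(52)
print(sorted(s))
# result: [3, 4, 5, 6, 52]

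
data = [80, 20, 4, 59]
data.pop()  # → 59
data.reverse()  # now [4, 20, 80]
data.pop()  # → 80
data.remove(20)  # [4]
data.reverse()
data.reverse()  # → [4]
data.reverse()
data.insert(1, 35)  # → [4, 35]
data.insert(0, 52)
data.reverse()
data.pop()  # 52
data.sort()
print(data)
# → [4, 35]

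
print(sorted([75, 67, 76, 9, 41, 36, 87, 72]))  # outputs [9, 36, 41, 67, 72, 75, 76, 87]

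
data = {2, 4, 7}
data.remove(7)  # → {2, 4}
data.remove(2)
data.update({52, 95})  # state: {4, 52, 95}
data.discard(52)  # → {4, 95}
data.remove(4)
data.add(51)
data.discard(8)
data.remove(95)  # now {51}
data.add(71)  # {51, 71}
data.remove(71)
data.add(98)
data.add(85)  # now {51, 85, 98}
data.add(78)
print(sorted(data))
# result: [51, 78, 85, 98]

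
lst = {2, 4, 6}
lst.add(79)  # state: {2, 4, 6, 79}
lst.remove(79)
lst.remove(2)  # {4, 6}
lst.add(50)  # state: {4, 6, 50}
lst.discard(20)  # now {4, 6, 50}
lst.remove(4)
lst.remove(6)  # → {50}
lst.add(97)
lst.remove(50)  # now {97}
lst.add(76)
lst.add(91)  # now {76, 91, 97}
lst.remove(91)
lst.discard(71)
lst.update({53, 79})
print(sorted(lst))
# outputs [53, 76, 79, 97]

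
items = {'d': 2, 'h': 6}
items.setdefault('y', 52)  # 52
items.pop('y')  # 52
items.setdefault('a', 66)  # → 66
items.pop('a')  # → 66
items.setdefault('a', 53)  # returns 53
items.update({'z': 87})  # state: {'d': 2, 'h': 6, 'a': 53, 'z': 87}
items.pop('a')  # 53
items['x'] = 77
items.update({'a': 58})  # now {'d': 2, 'h': 6, 'z': 87, 'x': 77, 'a': 58}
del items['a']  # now {'d': 2, 'h': 6, 'z': 87, 'x': 77}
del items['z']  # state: {'d': 2, 'h': 6, 'x': 77}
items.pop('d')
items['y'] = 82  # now {'h': 6, 'x': 77, 'y': 82}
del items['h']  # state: {'x': 77, 'y': 82}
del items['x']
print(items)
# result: {'y': 82}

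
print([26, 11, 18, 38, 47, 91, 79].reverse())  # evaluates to None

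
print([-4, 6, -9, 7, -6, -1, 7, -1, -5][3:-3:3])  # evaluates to [7]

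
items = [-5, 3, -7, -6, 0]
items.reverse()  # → [0, -6, -7, 3, -5]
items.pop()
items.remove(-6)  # [0, -7, 3]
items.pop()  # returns 3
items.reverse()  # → [-7, 0]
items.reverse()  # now [0, -7]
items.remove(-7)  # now [0]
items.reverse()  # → [0]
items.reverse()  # [0]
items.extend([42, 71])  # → [0, 42, 71]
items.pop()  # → 71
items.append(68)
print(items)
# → [0, 42, 68]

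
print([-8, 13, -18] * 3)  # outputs [-8, 13, -18, -8, 13, -18, -8, 13, -18]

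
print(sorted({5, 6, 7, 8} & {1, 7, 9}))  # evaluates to [7]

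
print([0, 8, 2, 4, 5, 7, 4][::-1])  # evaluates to [4, 7, 5, 4, 2, 8, 0]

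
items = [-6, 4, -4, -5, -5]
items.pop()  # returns -5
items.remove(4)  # [-6, -4, -5]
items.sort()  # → [-6, -5, -4]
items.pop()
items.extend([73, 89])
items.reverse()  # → [89, 73, -5, -6]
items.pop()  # -6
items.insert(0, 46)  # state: [46, 89, 73, -5]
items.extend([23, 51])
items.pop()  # 51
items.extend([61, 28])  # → [46, 89, 73, -5, 23, 61, 28]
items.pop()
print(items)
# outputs [46, 89, 73, -5, 23, 61]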